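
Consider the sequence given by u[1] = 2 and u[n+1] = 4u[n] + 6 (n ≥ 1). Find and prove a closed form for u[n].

Claim: u[n] = 4^n − 2.

Base case: u[1] = 2, and 4^1 − 2 = 4 − 2 = 2.
Assume u[k] = 4^k − 2 for some k ≥ 1.
Then u[k+1] = 4u[k] + 6 = 4·(4^k − 2) + 6 = 4^{k+1} − 8 + 6 = 4^{k+1} − 2.
This completes the inductive step, so u[n] = 4^n − 2 for all n ≥ 1.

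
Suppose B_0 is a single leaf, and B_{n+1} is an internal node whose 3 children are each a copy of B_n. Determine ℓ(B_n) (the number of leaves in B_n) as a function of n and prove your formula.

Claim: ℓ(B_n) = 3^n.

Base case: ℓ(B_0) = 1, and 3^0 = 1.
Assume ℓ(B_m) = 3^m.
Then ℓ(B_{m+1}) = 3·ℓ(B_m) = 3·3^m = 3^{m+1}.
So the formula holds for m+1, and by induction ℓ(B_n) = 3^n for all n ≥ 0.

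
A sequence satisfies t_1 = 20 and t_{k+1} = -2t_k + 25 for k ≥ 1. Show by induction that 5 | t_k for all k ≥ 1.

Base case: t_1 = 20 = 5·4, so 5 | t_1.
Assume 5 | t_m, so t_m = 5s for some integer s.
Then t_{m+1} = -2t_m + 25 = -2·(5s) + 25 = 5(-2s + 5), so 5 | t_{m+1}.
This completes the inductive step, so 5 | t_k for all k ≥ 1.

5 | t_k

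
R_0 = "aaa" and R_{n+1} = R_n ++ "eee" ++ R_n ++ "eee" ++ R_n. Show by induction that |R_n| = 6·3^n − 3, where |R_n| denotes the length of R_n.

Base case: |R_0| = 3, and 6·3^0 − 3 = 3.
Assume |R_r| = 6·3^r − 3.
Then |R_{r+1}| = 3|R_r| + 6 = 3(6·3^r − 3) + 6 = 6·3^{r+1} − 9 + 6 = 6·3^{r+1} − 3.
Hence |R_n| = 6·3^n − 3 for every n ≥ 0, by induction.

|R_n| = 6·3^n − 3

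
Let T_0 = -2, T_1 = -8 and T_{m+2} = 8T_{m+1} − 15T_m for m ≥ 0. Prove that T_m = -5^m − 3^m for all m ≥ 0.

Base cases: T_0 = -2 and -5^0 − 3^0 = -2; T_1 = -8 and -5^1 − 3^1 = -8.
Assume T_i = -5^i − 3^i for all 0 ≤ i ≤ j, where j ≥ 1.
Then T_{j+1} = 8T_j − 15T_{j−1} = 8·(-5^j − 3^j) − 15·(-5^{j−1} − 3^{j−1}) = -(8·5 − 15)5^{j−1} − (8·3 − 15)3^{j−1} = -25·5^{j−1} − 9·3^{j−1} = -5^{j+1} − 3^{j+1}.
By strong induction, T_m = -5^m − 3^m for all m ≥ 0.

T_m = -5^m − 3^m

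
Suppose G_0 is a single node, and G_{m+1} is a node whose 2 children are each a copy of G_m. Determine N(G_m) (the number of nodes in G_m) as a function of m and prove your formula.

Claim: N(G_m) = 2^{m+1} − 1.

Base case: N(G_0) = 1, and 2^{0+1} − 1 = 1.
Assume N(G_j) = 2^{j+1} − 1.
Then N(G_{j+1}) = 1 + 2N(G_j) = 1 + 2(2^{j+1} − 1) = 2^{j+2} − 2 + 1 = 2^{j+2} − 1.
This completes the inductive step, so N(G_m) = 2^{m+1} − 1 for all m ≥ 0.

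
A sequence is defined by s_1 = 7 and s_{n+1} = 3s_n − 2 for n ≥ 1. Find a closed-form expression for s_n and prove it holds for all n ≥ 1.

Claim: s_n = 2·3^n + 1.

Base case: s_1 = 7, and 2·3^1 + 1 = 6 + 1 = 7.
Assume s_r = 2·3^r + 1 for some r ≥ 1.
Then s_{r+1} = 3s_r − 2 = 3·(2·3^r + 1) − 2 = 6·3^r + 3 − 2 = 2·3^{r+1} + 1.
Hence s_n = 2·3^n + 1 for every n ≥ 1, by induction.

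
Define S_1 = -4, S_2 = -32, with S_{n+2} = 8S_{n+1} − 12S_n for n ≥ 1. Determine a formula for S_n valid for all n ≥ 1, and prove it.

Claim: S_n = -6^n + 2^n.

Base cases: S_1 = -4 and -6^1 + 2^1 = -4; S_2 = -32 and -6^2 + 2^2 = -32.
Assume S_j = -6^j + 2^j for all 1 ≤ j ≤ m, where m ≥ 2.
Then S_{m+1} = 8S_m − 12S_{m−1} = 8·(-6^m + 2^m) − 12·(-6^{m−1} + 2^{m−1}) = -(8·6 − 12)6^{m−1} + (8·2 − 12)2^{m−1} = -36·6^{m−1} + 4·2^{m−1} = -6^{m+1} + 2^{m+1}.
This completes the inductive step, so S_n = -6^n + 2^n for all n ≥ 1.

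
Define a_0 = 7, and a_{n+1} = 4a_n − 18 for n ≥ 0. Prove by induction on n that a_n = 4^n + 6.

Base case: a_0 = 7, and 4^0 + 6 = 1 + 6 = 7.
Assume a_m = 4^m + 6 for some m ≥ 0.
Then a_{m+1} = 4a_m − 18 = 4·(4^m + 6) − 18 = 4^{m+1} + 24 − 18 = 4^{m+1} + 6.
This completes the inductive step, so a_n = 4^n + 6 for all n ≥ 0.

a_n = 4^n + 6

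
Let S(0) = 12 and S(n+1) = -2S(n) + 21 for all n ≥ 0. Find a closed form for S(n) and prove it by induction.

Claim: S(n) = 5·(-2)^n + 7.

Base case: S(0) = 12, and 5·(-2)^0 + 7 = 5 + 7 = 12.
Assume S(m) = 5·(-2)^m + 7 for some m ≥ 0.
Then S(m+1) = -2S(m) + 21 = -2·(5·(-2)^m + 7) + 21 = -10·(-2)^m − 14 + 21 = 5·(-2)^{m+1} + 7.
This completes the inductive step, so S(n) = 5·(-2)^n + 7 for all n ≥ 0.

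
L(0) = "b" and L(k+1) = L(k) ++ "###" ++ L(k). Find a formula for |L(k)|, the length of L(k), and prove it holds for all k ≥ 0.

Claim: |L(k)| = 2^{k+2} − 3.

Base case: |L(0)| = 1, and 2^{0+2} − 3 = 1.
Assume |L(r)| = 2^{r+2} − 3.
Then |L(r+1)| = |L(r)| + 3 + |L(r)| = 2|L(r)| + 3 = 2(2^{r+2} − 3) + 3 = 2^{r+3} − 6 + 3 = 2^{r+3} − 3.
By induction, |L(k)| = 2^{k+2} − 3 for all k ≥ 0.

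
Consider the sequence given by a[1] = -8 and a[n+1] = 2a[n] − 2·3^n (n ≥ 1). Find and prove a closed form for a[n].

Claim: a[n] = -2^n − 2·3^n.

Base case: a[1] = -8, and -2^1 − 2·3^1 = -2 − 6 = -8.
Assume a[m] = -2^m − 2·3^m for some m ≥ 1.
Then a[m+1] = 2a[m] − 2·3^m = 2·(-2^m − 2·3^m) − 2·3^m = -2^{m+1} − 4·3^m − 2·3^m = -2^{m+1} − 6·3^m = -2^{m+1} − 2·3^{m+1}.
This completes the inductive step, so a[n] = -2^n − 2·3^n for all n ≥ 1.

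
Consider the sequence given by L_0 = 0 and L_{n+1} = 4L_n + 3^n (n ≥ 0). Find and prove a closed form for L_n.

Claim: L_n = 4^n − 3^n.

Base case: L_0 = 0, and 4^0 − 3^0 = 1 − 1 = 0.
Assume L_r = 4^r − 3^r for some r ≥ 0.
Then L_{r+1} = 4L_r + 3^r = 4·(4^r − 3^r) + 3^r = 4^{r+1} − 4·3^r + 3^r = 4^{r+1} − 3·3^r = 4^{r+1} − 3^{r+1}.
This completes the inductive step, so L_n = 4^n − 3^n for all n ≥ 0.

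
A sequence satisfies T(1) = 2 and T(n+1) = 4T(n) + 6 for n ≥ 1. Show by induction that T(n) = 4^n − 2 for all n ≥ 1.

Base case: T(1) = 2, and 4^1 − 2 = 4 − 2 = 2.
Assume T(j) = 4^j − 2 for some j ≥ 1.
Then T(j+1) = 4T(j) + 6 = 4·(4^j − 2) + 6 = 4^{j+1} − 8 + 6 = 4^{j+1} − 2.
Hence T(n) = 4^n − 2 for every n ≥ 1, by induction.

T(n) = 4^n − 2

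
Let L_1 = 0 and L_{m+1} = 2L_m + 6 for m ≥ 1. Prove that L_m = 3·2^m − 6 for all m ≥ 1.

Base case: L_1 = 0, and 3·2^1 − 6 = 6 − 6 = 0.
Assume L_j = 3·2^j − 6 for some j ≥ 1.
Then L_{j+1} = 2L_j + 6 = 2·(3·2^j − 6) + 6 = 6·2^j − 12 + 6 = 3·2^{j+1} − 6.
By induction, L_m = 3·2^m − 6 for all m ≥ 1.

L_m = 3·2^m − 6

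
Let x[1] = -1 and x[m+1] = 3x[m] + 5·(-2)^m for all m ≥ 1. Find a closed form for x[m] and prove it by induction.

Claim: x[m] = -3^m − (-2)^m.

Base case: x[1] = -1, and -3^1 − (-2)^1 = -3 + 2 = -1.
Assume x[r] = -3^r − (-2)^r for some r ≥ 1.
Then x[r+1] = 3x[r] + 5·(-2)^r = 3·(-3^r − (-2)^r) + 5·(-2)^r = -3^{r+1} − 3·(-2)^r + 5·(-2)^r = -3^{r+1} + 2·(-2)^r = -3^{r+1} − (-2)^{r+1}.
By induction, x[m] = -3^m − (-2)^m for all m ≥ 1.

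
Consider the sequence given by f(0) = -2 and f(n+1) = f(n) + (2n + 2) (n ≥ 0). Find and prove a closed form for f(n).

Claim: f(n) = n^2 + n − 2.

Base case: f(0) = -2, and 0^2 + 0 − 2 = -2.
Assume f(k) = k^2 + k − 2.
Then f(k+1) = f(k) + (2k + 2) = (k^2 + k − 2) + (2k + 2) = k^2 + 3k,
and (k+1)^2 + (k+1) − 2 = k^2 + 3k.
Hence f(n) = n^2 + n − 2 for every n ≥ 0, by induction.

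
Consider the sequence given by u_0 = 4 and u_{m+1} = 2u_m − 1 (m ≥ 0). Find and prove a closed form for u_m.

Claim: u_m = 3·2^m + 1.

Base case: u_0 = 4, and 3·2^0 + 1 = 3 + 1 = 4.
Assume u_j = 3·2^j + 1 for some j ≥ 0.
Then u_{j+1} = 2u_j − 1 = 2·(3·2^j + 1) − 1 = 6·2^j + 2 − 1 = 3·2^{j+1} + 1.
By induction, u_m = 3·2^m + 1 for all m ≥ 0.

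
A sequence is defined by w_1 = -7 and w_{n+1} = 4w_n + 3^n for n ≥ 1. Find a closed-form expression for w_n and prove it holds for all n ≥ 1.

Claim: w_n = -4^n − 3^n.

Base case: w_1 = -7, and -4^1 − 3^1 = -4 − 3 = -7.
Assume w_r = -4^r − 3^r for some r ≥ 1.
Then w_{r+1} = 4w_r + 3^r = 4·(-4^r − 3^r) + 3^r = -4^{r+1} − 4·3^r + 3^r = -4^{r+1} − 3·3^r = -4^{r+1} − 3^{r+1}.
This completes the inductive step, so w_n = -4^n − 3^n for all n ≥ 1.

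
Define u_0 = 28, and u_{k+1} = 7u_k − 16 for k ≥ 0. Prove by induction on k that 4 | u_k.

Base case: u_0 = 28 = 4·7, so 4 | u_0.
Assume 4 | u_m, so u_m = 4t for some integer t.
Then u_{m+1} = 7u_m − 16 = 7·(4t) − 16 = 4(7t − 4), so 4 | u_{m+1}.
By induction, 4 | u_k for all k ≥ 0.

4 | u_k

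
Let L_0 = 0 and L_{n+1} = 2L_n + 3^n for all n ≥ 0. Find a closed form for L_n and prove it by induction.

Claim: L_n = -2^n + 3^n.

Base case: L_0 = 0, and -2^0 + 3^0 = -1 + 1 = 0.
Assume L_j = -2^j + 3^j for some j ≥ 0.
Then L_{j+1} = 2L_j + 3^j = 2·(-2^j + 3^j) + 3^j = -2^{j+1} + 2·3^j + 3^j = -2^{j+1} + 3·3^j = -2^{j+1} + 3^{j+1}.
This completes the inductive step, so L_n = -2^n + 3^n for all n ≥ 0.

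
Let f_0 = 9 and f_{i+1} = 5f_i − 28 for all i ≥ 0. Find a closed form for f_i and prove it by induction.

Claim: f_i = 2·5^i + 7.

Base case: f_0 = 9, and 2·5^0 + 7 = 2 + 7 = 9.
Assume f_j = 2·5^j + 7 for some j ≥ 0.
Then f_{j+1} = 5f_j − 28 = 5·(2·5^j + 7) − 28 = 10·5^j + 35 − 28 = 2·5^{j+1} + 7.
By induction, f_i = 2·5^i + 7 for all i ≥ 0.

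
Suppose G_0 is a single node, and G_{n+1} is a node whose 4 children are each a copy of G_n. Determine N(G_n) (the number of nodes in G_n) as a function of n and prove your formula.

Claim: N(G_n) = (4^{n+1} − 1)/3.

Base case: N(G_0) = 1, and (4^{0+1} − 1)/3 = 1.
Assume N(G_k) = (4^{k+1} − 1)/3.
Then N(G_{k+1}) = 1 + 4N(G_k) = 1 + 4·(4^{k+1} − 1)/3 = 1 + (4^{k+2} − 4)/3 = (3 + 4^{k+2} − 4)/3 = (4^{k+2} − 1)/3.
So the formula holds for k+1, and by induction N(G_n) = (4^{n+1} − 1)/3 for all n ≥ 0.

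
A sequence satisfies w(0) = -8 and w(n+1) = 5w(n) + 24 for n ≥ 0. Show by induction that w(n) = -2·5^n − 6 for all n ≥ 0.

Base case: w(0) = -8, and -2·5^0 − 6 = -2 − 6 = -8.
Assume w(r) = -2·5^r − 6 for some r ≥ 0.
Then w(r+1) = 5w(r) + 24 = 5·(-2·5^r − 6) + 24 = -10·5^r − 30 + 24 = -2·5^{r+1} − 6.
So the formula holds for r+1, and by induction w(n) = -2·5^n − 6 for all n ≥ 0.

w(n) = -2·5^n − 6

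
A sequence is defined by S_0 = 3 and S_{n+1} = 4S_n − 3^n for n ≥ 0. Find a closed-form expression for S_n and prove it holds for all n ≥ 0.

Claim: S_n = 2·4^n + 3^n.

Base case: S_0 = 3, and 2·4^0 + 3^0 = 2 + 1 = 3.
Assume S_r = 2·4^r + 3^r for some r ≥ 0.
Then S_{r+1} = 4S_r − 3^r = 4·(2·4^r + 3^r) − 3^r = 2·4^{r+1} + 4·3^r − 3^r = 2·4^{r+1} + 3·3^r = 2·4^{r+1} + 3^{r+1}.
This completes the inductive step, so S_n = 2·4^n + 3^n for all n ≥ 0.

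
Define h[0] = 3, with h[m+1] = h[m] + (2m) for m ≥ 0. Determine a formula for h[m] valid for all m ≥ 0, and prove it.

Claim: h[m] = m^2 − m + 3.

Base case: h[0] = 3, and 0^2 − 0 + 3 = 3.
Assume h[r] = r^2 − r + 3.
Then h[r+1] = h[r] + (2r) = (r^2 − r + 3) + (2r) = r^2 + r + 3,
and (r+1)^2 − (r+1) + 3 = r^2 + r + 3.
By induction, h[m] = m^2 − m + 3 for all m ≥ 0.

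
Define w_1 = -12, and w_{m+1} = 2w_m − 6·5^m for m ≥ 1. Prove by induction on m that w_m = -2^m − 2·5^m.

Base case: w_1 = -12, and -2^1 − 2·5^1 = -2 − 10 = -12.
Assume w_k = -2^k − 2·5^k for some k ≥ 1.
Then w_{k+1} = 2w_k − 6·5^k = 2·(-2^k − 2·5^k) − 6·5^k = -2^{k+1} − 4·5^k − 6·5^k = -2^{k+1} − 10·5^k = -2^{k+1} − 2·5^{k+1}.
So the formula holds for k+1, and by induction w_m = -2^m − 2·5^m for all m ≥ 1.

w_m = -2^m − 2·5^m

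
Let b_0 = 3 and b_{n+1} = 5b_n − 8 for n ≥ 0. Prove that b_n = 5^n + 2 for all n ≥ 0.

Base case: b_0 = 3, and 5^0 + 2 = 1 + 2 = 3.
Assume b_m = 5^m + 2 for some m ≥ 0.
Then b_{m+1} = 5b_m − 8 = 5·(5^m + 2) − 8 = 5^{m+1} + 10 − 8 = 5^{m+1} + 2.
This completes the inductive step, so b_n = 5^n + 2 for all n ≥ 0.

b_n = 5^n + 2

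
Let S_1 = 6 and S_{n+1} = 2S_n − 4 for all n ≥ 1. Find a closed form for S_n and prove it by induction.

Claim: S_n = 2^n + 4.

Base case: S_1 = 6, and 2^1 + 4 = 2 + 4 = 6.
Assume S_r = 2^r + 4 for some r ≥ 1.
Then S_{r+1} = 2S_r − 4 = 2·(2^r + 4) − 4 = 2^{r+1} + 8 − 4 = 2^{r+1} + 4.
So the formula holds for r+1, and by induction S_n = 2^n + 4 for all n ≥ 1.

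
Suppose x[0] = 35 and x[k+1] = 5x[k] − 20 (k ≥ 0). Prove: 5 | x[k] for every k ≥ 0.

Base case: x[0] = 35 = 5·7, so 5 | x[0].
Assume 5 | x[m], so x[m] = 5t for some integer t.
Then x[m+1] = 5x[m] − 20 = 5·(5t) − 20 = 5(5t − 4), so 5 | x[m+1].
So the property holds for m+1, and by induction 5 | x[k] for all k ≥ 0.

5 | x[k]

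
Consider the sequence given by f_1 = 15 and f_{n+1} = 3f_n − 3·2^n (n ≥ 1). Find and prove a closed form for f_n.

Claim: f_n = 3·3^n + 3·2^n.

Base case: f_1 = 15, and 3·3^1 + 3·2^1 = 9 + 6 = 15.
Assume f_k = 3·3^k + 3·2^k for some k ≥ 1.
Then f_{k+1} = 3f_k − 3·2^k = 3·(3·3^k + 3·2^k) − 3·2^k = 3·3^{k+1} + 9·2^k − 3·2^k = 3·3^{k+1} + 6·2^k = 3·3^{k+1} + 3·2^{k+1}.
Hence f_n = 3·3^n + 3·2^n for every n ≥ 1, by induction.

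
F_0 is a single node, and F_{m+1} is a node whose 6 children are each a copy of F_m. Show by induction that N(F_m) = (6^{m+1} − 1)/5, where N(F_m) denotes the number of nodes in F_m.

Base case: N(F_0) = 1, and (6^{0+1} − 1)/5 = 1.
Assume N(F_k) = (6^{k+1} − 1)/5.
Then N(F_{k+1}) = 1 + 6N(F_k) = 1 + 6·(6^{k+1} − 1)/5 = 1 + (6^{k+2} − 6)/5 = (5 + 6^{k+2} − 6)/5 = (6^{k+2} − 1)/5.
So the formula holds for k+1, and by induction N(F_m) = (6^{m+1} − 1)/5 for all m ≥ 0.

N(F_m) = (6^{m+1} − 1)/5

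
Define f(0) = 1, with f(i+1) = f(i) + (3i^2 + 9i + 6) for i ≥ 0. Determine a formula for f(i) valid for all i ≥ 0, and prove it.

Claim: f(i) = i^3 + 3i^2 + 2i + 1.

Base case: f(0) = 1, and 0^3 + 3·0^2 + 2·0 + 1 = 1.
Assume f(k) = k^3 + 3k^2 + 2k + 1.
Then f(k+1) = f(k) + (3k^2 + 9k + 6) = (k^3 + 3k^2 + 2k + 1) + (3k^2 + 9k + 6) = k^3 + 6k^2 + 11k + 7,
and (k+1)^3 + 3·(k+1)^2 + 2·(k+1) + 1 = k^3 + 6k^2 + 11k + 7.
Hence f(i) = i^3 + 3i^2 + 2i + 1 for every i ≥ 0, by induction.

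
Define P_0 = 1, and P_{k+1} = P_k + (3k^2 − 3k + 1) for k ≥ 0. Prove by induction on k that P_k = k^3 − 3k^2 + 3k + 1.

Base case: P_0 = 1, and 0^3 − 3·0^2 + 3·0 + 1 = 1.
Assume P_m = m^3 − 3m^2 + 3m + 1.
Then P_{m+1} = P_m + (3m^2 − 3m + 1) = (m^3 − 3m^2 + 3m + 1) + (3m^2 − 3m + 1) = m^3 + 2,
and (m+1)^3 − 3·(m+1)^2 + 3·(m+1) + 1 = m^3 + 2.
Hence P_k = k^3 − 3k^2 + 3k + 1 for every k ≥ 0, by induction.

P_k = k^3 − 3k^2 + 3k + 1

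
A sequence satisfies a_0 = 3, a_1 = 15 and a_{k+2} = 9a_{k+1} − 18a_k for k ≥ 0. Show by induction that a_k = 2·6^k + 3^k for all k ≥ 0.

Base cases: a_0 = 3 and 2·6^0 + 3^0 = 3; a_1 = 15 and 2·6^1 + 3^1 = 15.
Assume a_i = 2·6^i + 3^i for all 0 ≤ i ≤ j, where j ≥ 1.
Then a_{j+1} = 9a_j − 18a_{j−1} = 9·(2·6^j + 3^j) − 18·(2·6^{j−1} + 3^{j−1}) = 2·(9·6 − 18)6^{j−1} + (9·3 − 18)3^{j−1} = 72·6^{j−1} + 9·3^{j−1} = 2·6^{j+1} + 3^{j+1}.
By strong induction, a_k = 2·6^k + 3^k for all k ≥ 0.

a_k = 2·6^k + 3^k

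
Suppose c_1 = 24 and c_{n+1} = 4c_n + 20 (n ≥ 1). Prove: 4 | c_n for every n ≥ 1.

Base case: c_1 = 24 = 4·6, so 4 | c_1.
Assume 4 | c_j, so c_j = 4t for some integer t.
Then c_{j+1} = 4c_j + 20 = 4·(4t) + 20 = 4(4t + 5), so 4 | c_{j+1}.
So the property holds for j+1, and by induction 4 | c_n for all n ≥ 1.

4 | c_n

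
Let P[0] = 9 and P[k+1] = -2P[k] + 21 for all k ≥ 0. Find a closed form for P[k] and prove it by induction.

Claim: P[k] = 2·(-2)^k + 7.

Base case: P[0] = 9, and 2·(-2)^0 + 7 = 2 + 7 = 9.
Assume P[m] = 2·(-2)^m + 7 for some m ≥ 0.
Then P[m+1] = -2P[m] + 21 = -2·(2·(-2)^m + 7) + 21 = -4·(-2)^m − 14 + 21 = 2·(-2)^{m+1} + 7.
This completes the inductive step, so P[k] = 2·(-2)^k + 7 for all k ≥ 0.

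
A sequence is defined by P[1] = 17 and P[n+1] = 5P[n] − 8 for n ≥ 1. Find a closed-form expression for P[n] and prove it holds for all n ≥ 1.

Claim: P[n] = 3·5^n + 2.

Base case: P[1] = 17, and 3·5^1 + 2 = 15 + 2 = 17.
Assume P[k] = 3·5^k + 2 for some k ≥ 1.
Then P[k+1] = 5P[k] − 8 = 5·(3·5^k + 2) − 8 = 15·5^k + 10 − 8 = 3·5^{k+1} + 2.
This completes the inductive step, so P[n] = 3·5^n + 2 for all n ≥ 1.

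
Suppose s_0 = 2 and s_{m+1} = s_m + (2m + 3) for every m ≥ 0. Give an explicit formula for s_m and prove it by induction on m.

Claim: s_m = m^2 + 2m + 2.

Base case: s_0 = 2, and 0^2 + 2·0 + 2 = 2.
Assume s_k = k^2 + 2k + 2.
Then s_{k+1} = s_k + (2k + 3) = (k^2 + 2k + 2) + (2k + 3) = k^2 + 4k + 5,
and (k+1)^2 + 2·(k+1) + 2 = k^2 + 4k + 5.
Hence s_m = m^2 + 2m + 2 for every m ≥ 0, by induction.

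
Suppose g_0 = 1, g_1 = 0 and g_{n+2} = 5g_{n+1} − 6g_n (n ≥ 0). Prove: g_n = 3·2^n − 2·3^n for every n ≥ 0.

Base cases: g_0 = 1 and 3·2^0 − 2·3^0 = 1; g_1 = 0 and 3·2^1 − 2·3^1 = 0.
Assume g_j = 3·2^j − 2·3^j for all 0 ≤ j ≤ m, where m ≥ 1.
Then g_{m+1} = 5g_m − 6g_{m−1} = 5·(3·2^m − 2·3^m) − 6·(3·2^{m−1} − 2·3^{m−1}) = 3·(5·2 − 6)2^{m−1} − 2·(5·3 − 6)3^{m−1} = 12·2^{m−1} − 18·3^{m−1} = 3·2^{m+1} − 2·3^{m+1}.
So the formula holds for m+1, and by strong induction g_n = 3·2^n − 2·3^n for all n ≥ 0.

g_n = 3·2^n − 2·3^n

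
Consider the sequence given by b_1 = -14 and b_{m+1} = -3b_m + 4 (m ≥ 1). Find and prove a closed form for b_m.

Claim: b_m = 5·(-3)^m + 1.

Base case: b_1 = -14, and 5·(-3)^1 + 1 = -15 + 1 = -14.
Assume b_j = 5·(-3)^j + 1 for some j ≥ 1.
Then b_{j+1} = -3b_j + 4 = -3·(5·(-3)^j + 1) + 4 = -15·(-3)^j − 3 + 4 = 5·(-3)^{j+1} + 1.
By induction, b_m = 5·(-3)^m + 1 for all m ≥ 1.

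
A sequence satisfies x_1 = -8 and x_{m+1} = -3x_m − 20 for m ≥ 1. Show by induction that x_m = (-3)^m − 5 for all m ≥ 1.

Base case: x_1 = -8, and (-3)^1 − 5 = -3 − 5 = -8.
Assume x_j = (-3)^j − 5 for some j ≥ 1.
Then x_{j+1} = -3x_j − 20 = -3·((-3)^j − 5) − 20 = -3·(-3)^j + 15 − 20 = (-3)^{j+1} − 5.
By induction, x_m = (-3)^m − 5 for all m ≥ 1.

x_m = (-3)^m − 5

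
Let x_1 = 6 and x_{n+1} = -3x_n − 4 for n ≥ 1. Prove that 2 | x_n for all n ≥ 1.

Base case: x_1 = 6 = 2·3, so 2 | x_1.
Assume 2 | x_r, so x_r = 2t for some integer t.
Then x_{r+1} = -3x_r − 4 = -3·(2t) − 4 = 2(-3t − 2), so 2 | x_{r+1}.
By induction, 2 | x_n for all n ≥ 1.

2 | x_n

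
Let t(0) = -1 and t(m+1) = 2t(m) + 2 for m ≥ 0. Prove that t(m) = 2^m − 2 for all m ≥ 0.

Base case: t(0) = -1, and 2^0 − 2 = 1 − 2 = -1.
Assume t(j) = 2^j − 2 for some j ≥ 0.
Then t(j+1) = 2t(j) + 2 = 2·(2^j − 2) + 2 = 2^{j+1} − 4 + 2 = 2^{j+1} − 2.
By induction, t(m) = 2^m − 2 for all m ≥ 0.

t(m) = 2^m − 2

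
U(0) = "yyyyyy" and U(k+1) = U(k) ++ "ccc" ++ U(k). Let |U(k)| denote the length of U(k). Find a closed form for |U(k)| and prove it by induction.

Claim: |U(k)| = 9·2^k − 3.

Base case: |U(0)| = 6, and 9·2^0 − 3 = 6.
Assume |U(m)| = 9·2^m − 3.
Then |U(m+1)| = |U(m)| + 3 + |U(m)| = 2|U(m)| + 3 = 2(9·2^m − 3) + 3 = 9·2^{m+1} − 6 + 3 = 9·2^{m+1} − 3.
By induction, |U(k)| = 9·2^k − 3 for all k ≥ 0.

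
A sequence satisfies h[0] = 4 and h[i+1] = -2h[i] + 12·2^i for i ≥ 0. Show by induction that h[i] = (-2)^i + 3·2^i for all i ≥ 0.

Base case: h[0] = 4, and (-2)^0 + 3·2^0 = 1 + 3 = 4.
Assume h[j] = (-2)^j + 3·2^j for some j ≥ 0.
Then h[j+1] = -2h[j] + 12·2^j = -2·((-2)^j + 3·2^j) + 12·2^j = (-2)^{j+1} − 6·2^j + 12·2^j = (-2)^{j+1} + 6·2^j = (-2)^{j+1} + 3·2^{j+1}.
So the formula holds for j+1, and by induction h[i] = (-2)^i + 3·2^i for all i ≥ 0.

h[i] = (-2)^i + 3·2^i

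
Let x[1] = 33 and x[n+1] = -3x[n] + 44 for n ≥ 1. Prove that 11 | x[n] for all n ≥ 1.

Base case: x[1] = 33 = 11·3, so 11 | x[1].
Assume 11 | x[k], so x[k] = 11t for some integer t.
Then x[k+1] = -3x[k] + 44 = -3·(11t) + 44 = 11(-3t + 4), so 11 | x[k+1].
Hence 11 | x[n] for every n ≥ 1, by induction.

11 | x[n]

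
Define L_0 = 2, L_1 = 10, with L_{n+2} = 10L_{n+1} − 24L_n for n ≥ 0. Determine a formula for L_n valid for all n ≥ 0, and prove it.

Claim: L_n = 4^n + 6^n.

Base cases: L_0 = 2 and 4^0 + 6^0 = 2; L_1 = 10 and 4^1 + 6^1 = 10.
Assume L_j = 4^j + 6^j for all 0 ≤ j ≤ m, where m ≥ 1.
Then L_{m+1} = 10L_m − 24L_{m−1} = 10·(4^m + 6^m) − 24·(4^{m−1} + 6^{m−1}) = (10·4 − 24)4^{m−1} + (10·6 − 24)6^{m−1} = 16·4^{m−1} + 36·6^{m−1} = 4^{m+1} + 6^{m+1}.
This completes the inductive step, so L_n = 4^n + 6^n for all n ≥ 0.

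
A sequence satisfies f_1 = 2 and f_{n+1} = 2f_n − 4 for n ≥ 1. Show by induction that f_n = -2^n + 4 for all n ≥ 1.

Base case: f_1 = 2, and -2^1 + 4 = -2 + 4 = 2.
Assume f_k = -2^k + 4 for some k ≥ 1.
Then f_{k+1} = 2f_k − 4 = 2·(-2^k + 4) − 4 = -2^{k+1} + 8 − 4 = -2^{k+1} + 4.
This completes the inductive step, so f_n = -2^n + 4 for all n ≥ 1.

f_n = -2^n + 4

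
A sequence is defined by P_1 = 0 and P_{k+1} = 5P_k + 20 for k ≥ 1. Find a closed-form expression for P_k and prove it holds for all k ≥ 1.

Claim: P_k = 5^k − 5.

Base case: P_1 = 0, and 5^1 − 5 = 5 − 5 = 0.
Assume P_r = 5^r − 5 for some r ≥ 1.
Then P_{r+1} = 5P_r + 20 = 5·(5^r − 5) + 20 = 5^{r+1} − 25 + 20 = 5^{r+1} − 5.
By induction, P_k = 5^k − 5 for all k ≥ 1.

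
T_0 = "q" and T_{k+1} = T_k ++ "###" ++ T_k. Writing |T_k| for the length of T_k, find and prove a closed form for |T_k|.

Claim: |T_k| = 2^{k+2} − 3.

Base case: |T_0| = 1, and 2^{0+2} − 3 = 1.
Assume |T_r| = 2^{r+2} − 3.
Then |T_{r+1}| = |T_r| + 3 + |T_r| = 2|T_r| + 3 = 2(2^{r+2} − 3) + 3 = 2^{r+3} − 6 + 3 = 2^{r+3} − 3.
So the formula holds for r+1, and by induction |T_k| = 2^{k+2} − 3 for all k ≥ 0.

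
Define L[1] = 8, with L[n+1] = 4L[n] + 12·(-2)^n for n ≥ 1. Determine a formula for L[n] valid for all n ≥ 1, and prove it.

Claim: L[n] = 4^n − 2·(-2)^n.

Base case: L[1] = 8, and 4^1 − 2·(-2)^1 = 4 + 4 = 8.
Assume L[k] = 4^k − 2·(-2)^k for some k ≥ 1.
Then L[k+1] = 4L[k] + 12·(-2)^k = 4·(4^k − 2·(-2)^k) + 12·(-2)^k = 4^{k+1} − 8·(-2)^k + 12·(-2)^k = 4^{k+1} + 4·(-2)^k = 4^{k+1} − 2·(-2)^{k+1}.
This completes the inductive step, so L[n] = 4^n − 2·(-2)^n for all n ≥ 1.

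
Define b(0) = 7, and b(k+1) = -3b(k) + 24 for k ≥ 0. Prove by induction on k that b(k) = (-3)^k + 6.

Base case: b(0) = 7, and (-3)^0 + 6 = 1 + 6 = 7.
Assume b(m) = (-3)^m + 6 for some m ≥ 0.
Then b(m+1) = -3b(m) + 24 = -3·((-3)^m + 6) + 24 = -3·(-3)^m − 18 + 24 = (-3)^{m+1} + 6.
By induction, b(k) = (-3)^k + 6 for all k ≥ 0.

b(k) = (-3)^k + 6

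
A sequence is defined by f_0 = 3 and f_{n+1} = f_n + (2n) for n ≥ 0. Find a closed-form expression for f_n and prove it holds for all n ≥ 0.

Claim: f_n = n^2 − n + 3.

Base case: f_0 = 3, and 0^2 − 0 + 3 = 3.
Assume f_j = j^2 − j + 3.
Then f_{j+1} = f_j + (2j) = (j^2 − j + 3) + (2j) = j^2 + j + 3,
and (j+1)^2 − (j+1) + 3 = j^2 + j + 3.
Hence f_n = n^2 − n + 3 for every n ≥ 0, by induction.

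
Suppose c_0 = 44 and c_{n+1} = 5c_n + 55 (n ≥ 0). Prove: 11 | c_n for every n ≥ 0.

Base case: c_0 = 44 = 11·4, so 11 | c_0.
Assume 11 | c_k, so c_k = 11t for some integer t.
Then c_{k+1} = 5c_k + 55 = 5·(11t) + 55 = 11(5t + 5), so 11 | c_{k+1}.
So the property holds for k+1, and by induction 11 | c_n for all n ≥ 0.

11 | c_n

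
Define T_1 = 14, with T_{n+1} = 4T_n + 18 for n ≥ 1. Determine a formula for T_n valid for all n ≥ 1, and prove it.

Claim: T_n = 5·4^n − 6.

Base case: T_1 = 14, and 5·4^1 − 6 = 20 − 6 = 14.
Assume T_k = 5·4^k − 6 for some k ≥ 1.
Then T_{k+1} = 4T_k + 18 = 4·(5·4^k − 6) + 18 = 20·4^k − 24 + 18 = 5·4^{k+1} − 6.
So the formula holds for k+1, and by induction T_n = 5·4^n − 6 for all n ≥ 1.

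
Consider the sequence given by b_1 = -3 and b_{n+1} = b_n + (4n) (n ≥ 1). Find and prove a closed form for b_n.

Claim: b_n = 2n^2 − 2n − 3.

Base case: b_1 = -3, and 2·1^2 − 2·1 − 3 = -3.
Assume b_r = 2r^2 − 2r − 3.
Then b_{r+1} = b_r + (4r) = (2r^2 − 2r − 3) + (4r) = 2r^2 + 2r − 3,
and 2·(r+1)^2 − 2·(r+1) − 3 = 2r^2 + 2r − 3.
This completes the inductive step, so b_n = 2n^2 − 2n − 3 for all n ≥ 1.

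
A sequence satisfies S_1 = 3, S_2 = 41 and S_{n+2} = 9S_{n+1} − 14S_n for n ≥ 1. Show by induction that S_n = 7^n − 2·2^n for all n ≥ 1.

Base cases: S_1 = 3 and 7^1 − 2·2^1 = 3; S_2 = 41 and 7^2 − 2·2^2 = 41.
Assume S_j = 7^j − 2·2^j for all 1 ≤ j ≤ r, where r ≥ 2.
Then S_{r+1} = 9S_r − 14S_{r−1} = 9·(7^r − 2·2^r) − 14·(7^{r−1} − 2·2^{r−1}) = (9·7 − 14)7^{r−1} − 2·(9·2 − 14)2^{r−1} = 49·7^{r−1} − 8·2^{r−1} = 7^{r+1} − 2·2^{r+1}.
So the formula holds for r+1, and by strong induction S_n = 7^n − 2·2^n for all n ≥ 1.

S_n = 7^n − 2·2^n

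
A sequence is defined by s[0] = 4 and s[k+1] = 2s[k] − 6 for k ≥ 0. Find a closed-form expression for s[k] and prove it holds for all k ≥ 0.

Claim: s[k] = -2^{k+1} + 6.

Base case: s[0] = 4, and -2^{0+1} + 6 = -2 + 6 = 4.
Assume s[r] = -2^{r+1} + 6 for some r ≥ 0.
Then s[r+1] = 2s[r] − 6 = 2·(-2^{r+1} + 6) − 6 = -2^{r+2} + 12 − 6 = -2^{r+2} + 6.
So the formula holds for r+1, and by induction s[k] = -2^{k+1} + 6 for all k ≥ 0.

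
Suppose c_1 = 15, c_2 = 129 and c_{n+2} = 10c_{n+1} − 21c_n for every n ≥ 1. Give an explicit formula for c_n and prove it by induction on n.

Claim: c_n = 3·7^n − 2·3^n.

Base cases: c_1 = 15 and 3·7^1 − 2·3^1 = 15; c_2 = 129 and 3·7^2 − 2·3^2 = 129.
Assume c_j = 3·7^j − 2·3^j for all 1 ≤ j ≤ r, where r ≥ 2.
Then c_{r+1} = 10c_r − 21c_{r−1} = 10·(3·7^r − 2·3^r) − 21·(3·7^{r−1} − 2·3^{r−1}) = 3·(10·7 − 21)7^{r−1} − 2·(10·3 − 21)3^{r−1} = 147·7^{r−1} − 18·3^{r−1} = 3·7^{r+1} − 2·3^{r+1}.
Hence c_n = 3·7^n − 2·3^n for every n ≥ 1, by strong induction.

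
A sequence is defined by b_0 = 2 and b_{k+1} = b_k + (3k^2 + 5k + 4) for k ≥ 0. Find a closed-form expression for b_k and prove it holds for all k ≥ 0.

Claim: b_k = k^3 + k^2 + 2k + 2.

Base case: b_0 = 2, and 0^3 + 0^2 + 2·0 + 2 = 2.
Assume b_r = r^3 + r^2 + 2r + 2.
Then b_{r+1} = b_r + (3r^2 + 5r + 4) = (r^3 + r^2 + 2r + 2) + (3r^2 + 5r + 4) = r^3 + 4r^2 + 7r + 6,
and (r+1)^3 + (r+1)^2 + 2·(r+1) + 2 = r^3 + 4r^2 + 7r + 6.
By induction, b_k = k^3 + k^2 + 2k + 2 for all k ≥ 0.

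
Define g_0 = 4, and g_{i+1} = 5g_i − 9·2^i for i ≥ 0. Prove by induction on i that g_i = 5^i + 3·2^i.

Base case: g_0 = 4, and 5^0 + 3·2^0 = 1 + 3 = 4.
Assume g_r = 5^r + 3·2^r for some r ≥ 0.
Then g_{r+1} = 5g_r − 9·2^r = 5·(5^r + 3·2^r) − 9·2^r = 5^{r+1} + 15·2^r − 9·2^r = 5^{r+1} + 6·2^r = 5^{r+1} + 3·2^{r+1}.
Hence g_i = 5^i + 3·2^i for every i ≥ 0, by induction.

g_i = 5^i + 3·2^i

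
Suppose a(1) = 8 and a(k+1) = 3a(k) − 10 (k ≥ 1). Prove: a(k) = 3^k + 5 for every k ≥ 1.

Base case: a(1) = 8, and 3^1 + 5 = 3 + 5 = 8.
Assume a(m) = 3^m + 5 for some m ≥ 1.
Then a(m+1) = 3a(m) − 10 = 3·(3^m + 5) − 10 = 3^{m+1} + 15 − 10 = 3^{m+1} + 5.
Hence a(k) = 3^k + 5 for every k ≥ 1, by induction.

a(k) = 3^k + 5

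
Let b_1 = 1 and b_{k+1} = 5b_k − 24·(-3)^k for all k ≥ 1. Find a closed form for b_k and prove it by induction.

Claim: b_k = 2·5^k + 3·(-3)^k.

Base case: b_1 = 1, and 2·5^1 + 3·(-3)^1 = 10 − 9 = 1.
Assume b_r = 2·5^r + 3·(-3)^r for some r ≥ 1.
Then b_{r+1} = 5b_r − 24·(-3)^r = 5·(2·5^r + 3·(-3)^r) − 24·(-3)^r = 2·5^{r+1} + 15·(-3)^r − 24·(-3)^r = 2·5^{r+1} − 9·(-3)^r = 2·5^{r+1} + 3·(-3)^{r+1}.
By induction, b_k = 2·5^k + 3·(-3)^k for all k ≥ 1.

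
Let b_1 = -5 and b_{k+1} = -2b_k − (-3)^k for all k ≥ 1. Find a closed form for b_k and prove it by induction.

Claim: b_k = (-2)^k + (-3)^k.

Base case: b_1 = -5, and (-2)^1 + (-3)^1 = -2 − 3 = -5.
Assume b_r = (-2)^r + (-3)^r for some r ≥ 1.
Then b_{r+1} = -2b_r − (-3)^r = -2·((-2)^r + (-3)^r) − (-3)^r = (-2)^{r+1} − 2·(-3)^r − (-3)^r = (-2)^{r+1} − 3·(-3)^r = (-2)^{r+1} + (-3)^{r+1}.
Hence b_k = (-2)^k + (-3)^k for every k ≥ 1, by induction.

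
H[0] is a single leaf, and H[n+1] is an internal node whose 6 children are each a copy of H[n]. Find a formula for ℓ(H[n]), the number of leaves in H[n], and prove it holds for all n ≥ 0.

Claim: ℓ(H[n]) = 6^n.

Base case: ℓ(H[0]) = 1, and 6^0 = 1.
Assume ℓ(H[k]) = 6^k.
Then ℓ(H[k+1]) = 6·ℓ(H[k]) = 6·6^k = 6^{k+1}.
By induction, ℓ(H[n]) = 6^n for all n ≥ 0.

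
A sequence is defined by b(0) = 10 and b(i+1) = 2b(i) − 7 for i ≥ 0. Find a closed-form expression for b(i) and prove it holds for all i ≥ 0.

Claim: b(i) = 3·2^i + 7.

Base case: b(0) = 10, and 3·2^0 + 7 = 3 + 7 = 10.
Assume b(j) = 3·2^j + 7 for some j ≥ 0.
Then b(j+1) = 2b(j) − 7 = 2·(3·2^j + 7) − 7 = 6·2^j + 14 − 7 = 3·2^{j+1} + 7.
So the formula holds for j+1, and by induction b(i) = 3·2^i + 7 for all i ≥ 0.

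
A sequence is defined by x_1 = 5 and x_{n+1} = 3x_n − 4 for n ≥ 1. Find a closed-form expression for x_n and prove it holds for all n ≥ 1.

Claim: x_n = 3^n + 2.

Base case: x_1 = 5, and 3^1 + 2 = 3 + 2 = 5.
Assume x_k = 3^k + 2 for some k ≥ 1.
Then x_{k+1} = 3x_k − 4 = 3·(3^k + 2) − 4 = 3^{k+1} + 6 − 4 = 3^{k+1} + 2.
By induction, x_n = 3^n + 2 for all n ≥ 1.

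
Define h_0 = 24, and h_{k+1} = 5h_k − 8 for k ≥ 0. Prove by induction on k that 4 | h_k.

Base case: h_0 = 24 = 4·6, so 4 | h_0.
Assume 4 | h_m, so h_m = 4t for some integer t.
Then h_{m+1} = 5h_m − 8 = 5·(4t) − 8 = 4(5t − 2), so 4 | h_{m+1}.
So the property holds for m+1, and by induction 4 | h_k for all k ≥ 0.

4 | h_k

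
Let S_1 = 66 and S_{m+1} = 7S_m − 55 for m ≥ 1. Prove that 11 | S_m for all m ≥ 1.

Base case: S_1 = 66 = 11·6, so 11 | S_1.
Assume 11 | S_j, so S_j = 11t for some integer t.
Then S_{j+1} = 7S_j − 55 = 7·(11t) − 55 = 11(7t − 5), so 11 | S_{j+1}.
This completes the inductive step, so 11 | S_m for all m ≥ 1.

11 | S_m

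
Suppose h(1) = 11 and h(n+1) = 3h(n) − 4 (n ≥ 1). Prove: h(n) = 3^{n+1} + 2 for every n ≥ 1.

Base case: h(1) = 11, and 3^{1+1} + 2 = 9 + 2 = 11.
Assume h(j) = 3^{j+1} + 2 for some j ≥ 1.
Then h(j+1) = 3h(j) − 4 = 3·(3^{j+1} + 2) − 4 = 3^{j+2} + 6 − 4 = 3^{j+2} + 2.
Hence h(n) = 3^{n+1} + 2 for every n ≥ 1, by induction.

h(n) = 3^{n+1} + 2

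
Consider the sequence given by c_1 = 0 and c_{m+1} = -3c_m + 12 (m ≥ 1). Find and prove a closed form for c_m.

Claim: c_m = (-3)^m + 3.

Base case: c_1 = 0, and (-3)^1 + 3 = -3 + 3 = 0.
Assume c_j = (-3)^j + 3 for some j ≥ 1.
Then c_{j+1} = -3c_j + 12 = -3·((-3)^j + 3) + 12 = -3·(-3)^j − 9 + 12 = (-3)^{j+1} + 3.
Hence c_m = (-3)^m + 3 for every m ≥ 1, by induction.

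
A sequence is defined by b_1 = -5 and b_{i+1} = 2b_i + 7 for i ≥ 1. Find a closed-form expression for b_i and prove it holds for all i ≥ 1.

Claim: b_i = 2^i − 7.

Base case: b_1 = -5, and 2^1 − 7 = 2 − 7 = -5.
Assume b_m = 2^m − 7 for some m ≥ 1.
Then b_{m+1} = 2b_m + 7 = 2·(2^m − 7) + 7 = 2^{m+1} − 14 + 7 = 2^{m+1} − 7.
This completes the inductive step, so b_i = 2^i − 7 for all i ≥ 1.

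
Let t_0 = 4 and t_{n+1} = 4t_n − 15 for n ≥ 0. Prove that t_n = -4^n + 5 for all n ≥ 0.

Base case: t_0 = 4, and -4^0 + 5 = -1 + 5 = 4.
Assume t_m = -4^m + 5 for some m ≥ 0.
Then t_{m+1} = 4t_m − 15 = 4·(-4^m + 5) − 15 = -4^{m+1} + 20 − 15 = -4^{m+1} + 5.
So the formula holds for m+1, and by induction t_n = -4^n + 5 for all n ≥ 0.

t_n = -4^n + 5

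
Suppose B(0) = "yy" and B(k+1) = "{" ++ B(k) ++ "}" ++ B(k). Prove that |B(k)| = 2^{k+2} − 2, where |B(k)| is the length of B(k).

Base case: |B(0)| = 2, and 2^{0+2} − 2 = 2.
Assume |B(m)| = 2^{m+2} − 2.
Then |B(m+1)| = 1 + |B(m)| + 1 + |B(m)| = 2|B(m)| + 2 = 2(2^{m+2} − 2) + 2 = 2^{m+3} − 4 + 2 = 2^{m+3} − 2.
Hence |B(k)| = 2^{k+2} − 2 for every k ≥ 0, by induction.

|B(k)| = 2^{k+2} − 2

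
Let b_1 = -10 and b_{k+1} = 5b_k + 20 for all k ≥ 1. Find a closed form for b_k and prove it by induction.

Claim: b_k = -5^k − 5.

Base case: b_1 = -10, and -5^1 − 5 = -5 − 5 = -10.
Assume b_m = -5^m − 5 for some m ≥ 1.
Then b_{m+1} = 5b_m + 20 = 5·(-5^m − 5) + 20 = -5^{m+1} − 25 + 20 = -5^{m+1} − 5.
So the formula holds for m+1, and by induction b_k = -5^k − 5 for all k ≥ 1.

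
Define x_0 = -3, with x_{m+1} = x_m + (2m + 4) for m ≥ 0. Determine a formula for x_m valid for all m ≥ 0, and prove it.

Claim: x_m = m^2 + 3m − 3.

Base case: x_0 = -3, and 0^2 + 3·0 − 3 = -3.
Assume x_r = r^2 + 3r − 3.
Then x_{r+1} = x_r + (2r + 4) = (r^2 + 3r − 3) + (2r + 4) = r^2 + 5r + 1,
and (r+1)^2 + 3·(r+1) − 3 = r^2 + 5r + 1.
By induction, x_m = m^2 + 3m − 3 for all m ≥ 0.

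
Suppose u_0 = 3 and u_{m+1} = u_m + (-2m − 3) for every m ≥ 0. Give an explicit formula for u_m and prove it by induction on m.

Claim: u_m = -m^2 − 2m + 3.

Base case: u_0 = 3, and -0^2 − 2·0 + 3 = 3.
Assume u_k = -k^2 − 2k + 3.
Then u_{k+1} = u_k + (-2k − 3) = (-k^2 − 2k + 3) + (-2k − 3) = -k^2 − 4k,
and -(k+1)^2 − 2·(k+1) + 3 = -k^2 − 4k.
Hence u_m = -m^2 − 2m + 3 for every m ≥ 0, by induction.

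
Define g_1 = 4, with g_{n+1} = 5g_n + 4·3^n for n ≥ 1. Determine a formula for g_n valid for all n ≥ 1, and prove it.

Claim: g_n = 2·5^n − 2·3^n.

Base case: g_1 = 4, and 2·5^1 − 2·3^1 = 10 − 6 = 4.
Assume g_m = 2·5^m − 2·3^m for some m ≥ 1.
Then g_{m+1} = 5g_m + 4·3^m = 5·(2·5^m − 2·3^m) + 4·3^m = 2·5^{m+1} − 10·3^m + 4·3^m = 2·5^{m+1} − 6·3^m = 2·5^{m+1} − 2·3^{m+1}.
By induction, g_n = 2·5^n − 2·3^n for all n ≥ 1.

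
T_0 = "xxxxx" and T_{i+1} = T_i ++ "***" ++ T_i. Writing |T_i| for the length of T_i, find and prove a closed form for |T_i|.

Claim: |T_i| = 2^{i+3} − 3.

Base case: |T_0| = 5, and 2^{0+3} − 3 = 5.
Assume |T_r| = 2^{r+3} − 3.
Then |T_{r+1}| = |T_r| + 3 + |T_r| = 2|T_r| + 3 = 2(2^{r+3} − 3) + 3 = 2^{r+1+3} − 6 + 3 = 2^{r+1+3} − 3.
This completes the inductive step, so |T_i| = 2^{i+3} − 3 for all i ≥ 0.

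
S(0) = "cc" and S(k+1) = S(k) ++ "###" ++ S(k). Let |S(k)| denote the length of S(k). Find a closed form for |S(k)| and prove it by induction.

Claim: |S(k)| = 5·2^k − 3.

Base case: |S(0)| = 2, and 5·2^0 − 3 = 2.
Assume |S(r)| = 5·2^r − 3.
Then |S(r+1)| = |S(r)| + 3 + |S(r)| = 2|S(r)| + 3 = 2(5·2^r − 3) + 3 = 5·2^{r+1} − 6 + 3 = 5·2^{r+1} − 3.
So the formula holds for r+1, and by induction |S(k)| = 5·2^k − 3 for all k ≥ 0.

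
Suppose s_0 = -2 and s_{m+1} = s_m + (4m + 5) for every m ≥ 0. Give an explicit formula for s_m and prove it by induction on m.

Claim: s_m = 2m^2 + 3m − 2.

Base case: s_0 = -2, and 2·0^2 + 3·0 − 2 = -2.
Assume s_j = 2j^2 + 3j − 2.
Then s_{j+1} = s_j + (4j + 5) = (2j^2 + 3j − 2) + (4j + 5) = 2j^2 + 7j + 3,
and 2·(j+1)^2 + 3·(j+1) − 2 = 2j^2 + 7j + 3.
By induction, s_m = 2m^2 + 3m − 2 for all m ≥ 0.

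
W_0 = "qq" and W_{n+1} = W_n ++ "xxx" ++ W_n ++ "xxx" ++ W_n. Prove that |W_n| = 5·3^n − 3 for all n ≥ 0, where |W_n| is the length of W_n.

Base case: |W_0| = 2, and 5·3^0 − 3 = 2.
Assume |W_r| = 5·3^r − 3.
Then |W_{r+1}| = 3|W_r| + 6 = 3(5·3^r − 3) + 6 = 5·3^{r+1} − 9 + 6 = 5·3^{r+1} − 3.
So the formula holds for r+1, and by induction |W_n| = 5·3^n − 3 for all n ≥ 0.

|W_n| = 5·3^n − 3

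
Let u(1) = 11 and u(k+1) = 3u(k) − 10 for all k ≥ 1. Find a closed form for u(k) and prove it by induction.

Claim: u(k) = 2·3^k + 5.

Base case: u(1) = 11, and 2·3^1 + 5 = 6 + 5 = 11.
Assume u(j) = 2·3^j + 5 for some j ≥ 1.
Then u(j+1) = 3u(j) − 10 = 3·(2·3^j + 5) − 10 = 6·3^j + 15 − 10 = 2·3^{j+1} + 5.
Hence u(k) = 2·3^k + 5 for every k ≥ 1, by induction.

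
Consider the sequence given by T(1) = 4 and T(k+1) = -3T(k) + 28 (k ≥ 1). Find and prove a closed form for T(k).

Claim: T(k) = (-3)^k + 7.

Base case: T(1) = 4, and (-3)^1 + 7 = -3 + 7 = 4.
Assume T(r) = (-3)^r + 7 for some r ≥ 1.
Then T(r+1) = -3T(r) + 28 = -3·((-3)^r + 7) + 28 = -3·(-3)^r − 21 + 28 = (-3)^{r+1} + 7.
This completes the inductive step, so T(k) = (-3)^k + 7 for all k ≥ 1.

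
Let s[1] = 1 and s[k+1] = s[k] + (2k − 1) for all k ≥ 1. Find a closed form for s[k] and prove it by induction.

Claim: s[k] = k^2 − 2k + 2.

Base case: s[1] = 1, and 1^2 − 2·1 + 2 = 1.
Assume s[m] = m^2 − 2m + 2.
Then s[m+1] = s[m] + (2m − 1) = (m^2 − 2m + 2) + (2m − 1) = m^2 + 1,
and (m+1)^2 − 2·(m+1) + 2 = m^2 + 1.
By induction, s[k] = k^2 − 2k + 2 for all k ≥ 1.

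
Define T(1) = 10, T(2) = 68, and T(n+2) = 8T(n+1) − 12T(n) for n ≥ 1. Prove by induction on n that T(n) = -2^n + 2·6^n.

Base cases: T(1) = 10 and -2^1 + 2·6^1 = 10; T(2) = 68 and -2^2 + 2·6^2 = 68.
Assume T(i) = -2^i + 2·6^i for all 1 ≤ i ≤ j, where j ≥ 2.
Then T(j+1) = 8T(j) − 12T(j−1) = 8·(-2^j + 2·6^j) − 12·(-2^{j−1} + 2·6^{j−1}) = -(8·2 − 12)2^{j−1} + 2·(8·6 − 12)6^{j−1} = -4·2^{j−1} + 72·6^{j−1} = -2^{j+1} + 2·6^{j+1}.
Hence T(n) = -2^n + 2·6^n for every n ≥ 1, by strong induction.

T(n) = -2^n + 2·6^n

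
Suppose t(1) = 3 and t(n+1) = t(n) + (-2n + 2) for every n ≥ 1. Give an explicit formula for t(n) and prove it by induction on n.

Claim: t(n) = -n^2 + 3n + 1.

Base case: t(1) = 3, and -1^2 + 3·1 + 1 = 3.
Assume t(k) = -k^2 + 3k + 1.
Then t(k+1) = t(k) + (-2k + 2) = (-k^2 + 3k + 1) + (-2k + 2) = -k^2 + k + 3,
and -(k+1)^2 + 3·(k+1) + 1 = -k^2 + k + 3.
This completes the inductive step, so t(n) = -n^2 + 3n + 1 for all n ≥ 1.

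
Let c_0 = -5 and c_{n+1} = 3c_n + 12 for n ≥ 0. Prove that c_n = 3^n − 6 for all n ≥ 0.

Base case: c_0 = -5, and 3^0 − 6 = 1 − 6 = -5.
Assume c_k = 3^k − 6 for some k ≥ 0.
Then c_{k+1} = 3c_k + 12 = 3·(3^k − 6) + 12 = 3^{k+1} − 18 + 12 = 3^{k+1} − 6.
So the formula holds for k+1, and by induction c_n = 3^n − 6 for all n ≥ 0.

c_n = 3^n − 6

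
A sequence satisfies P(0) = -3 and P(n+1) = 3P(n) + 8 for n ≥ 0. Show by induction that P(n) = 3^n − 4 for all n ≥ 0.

Base case: P(0) = -3, and 3^0 − 4 = 1 − 4 = -3.
Assume P(j) = 3^j − 4 for some j ≥ 0.
Then P(j+1) = 3P(j) + 8 = 3·(3^j − 4) + 8 = 3^{j+1} − 12 + 8 = 3^{j+1} − 4.
So the formula holds for j+1, and by induction P(n) = 3^n − 4 for all n ≥ 0.

P(n) = 3^n − 4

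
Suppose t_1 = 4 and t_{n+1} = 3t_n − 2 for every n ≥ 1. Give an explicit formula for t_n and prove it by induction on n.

Claim: t_n = 3^n + 1.

Base case: t_1 = 4, and 3^1 + 1 = 3 + 1 = 4.
Assume t_j = 3^j + 1 for some j ≥ 1.
Then t_{j+1} = 3t_j − 2 = 3·(3^j + 1) − 2 = 3^{j+1} + 3 − 2 = 3^{j+1} + 1.
Hence t_n = 3^n + 1 for every n ≥ 1, by induction.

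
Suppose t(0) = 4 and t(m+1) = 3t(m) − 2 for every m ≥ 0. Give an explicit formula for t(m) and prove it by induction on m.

Claim: t(m) = 3^{m+1} + 1.

Base case: t(0) = 4, and 3^{0+1} + 1 = 3 + 1 = 4.
Assume t(j) = 3^{j+1} + 1 for some j ≥ 0.
Then t(j+1) = 3t(j) − 2 = 3·(3^{j+1} + 1) − 2 = 3^{j+2} + 3 − 2 = 3^{j+2} + 1.
This completes the inductive step, so t(m) = 3^{m+1} + 1 for all m ≥ 0.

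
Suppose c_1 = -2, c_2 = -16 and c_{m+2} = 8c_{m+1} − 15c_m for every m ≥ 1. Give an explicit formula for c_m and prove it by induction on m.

Claim: c_m = -5^m + 3^m.

Base cases: c_1 = -2 and -5^1 + 3^1 = -2; c_2 = -16 and -5^2 + 3^2 = -16.
Assume c_i = -5^i + 3^i for all 1 ≤ i ≤ j, where j ≥ 2.
Then c_{j+1} = 8c_j − 15c_{j−1} = 8·(-5^j + 3^j) − 15·(-5^{j−1} + 3^{j−1}) = -(8·5 − 15)5^{j−1} + (8·3 − 15)3^{j−1} = -25·5^{j−1} + 9·3^{j−1} = -5^{j+1} + 3^{j+1}.
By strong induction, c_m = -5^m + 3^m for all m ≥ 1.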